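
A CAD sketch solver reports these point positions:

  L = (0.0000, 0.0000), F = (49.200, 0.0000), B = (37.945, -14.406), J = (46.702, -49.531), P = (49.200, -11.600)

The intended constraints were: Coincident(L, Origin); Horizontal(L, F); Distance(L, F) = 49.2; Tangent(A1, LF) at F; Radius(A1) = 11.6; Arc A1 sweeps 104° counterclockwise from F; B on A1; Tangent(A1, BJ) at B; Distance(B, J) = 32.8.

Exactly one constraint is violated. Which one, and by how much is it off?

Distance(B, J) = 32.8 — off by 3.40.

L = (0.00, 0.00) ✓; L.y = 0.00, F.y = 0.00 ✓; |LF| = 49.20 ✓; ∠(PF, FL) = 90.00° ✓; |PF| = 11.60 ✓; bearing(P→B) − bearing(P→F) = 104.0° ✓; |PB| = 11.60 ✓; ∠(PB, BJ) = 90.00° ✓; |BJ| = 36.20 ✗.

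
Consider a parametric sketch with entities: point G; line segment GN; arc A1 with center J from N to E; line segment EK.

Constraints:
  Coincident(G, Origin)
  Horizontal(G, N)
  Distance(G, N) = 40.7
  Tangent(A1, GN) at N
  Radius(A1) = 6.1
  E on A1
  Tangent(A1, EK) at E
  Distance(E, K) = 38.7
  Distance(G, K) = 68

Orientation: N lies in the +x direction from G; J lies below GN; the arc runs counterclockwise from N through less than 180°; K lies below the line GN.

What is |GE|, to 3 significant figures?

36.3

Checks: |JE| = 6.100 ✓; ∠(JE, EK) = 90.00° ✓; |EK| = 38.70 ✓; |GK| = 68.00 ✓.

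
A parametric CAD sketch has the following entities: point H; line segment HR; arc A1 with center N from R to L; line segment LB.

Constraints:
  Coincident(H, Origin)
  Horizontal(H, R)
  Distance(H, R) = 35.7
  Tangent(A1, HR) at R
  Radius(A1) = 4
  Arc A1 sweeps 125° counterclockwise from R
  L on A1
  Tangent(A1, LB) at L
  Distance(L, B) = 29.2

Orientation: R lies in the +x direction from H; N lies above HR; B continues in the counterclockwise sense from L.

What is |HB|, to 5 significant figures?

37.509

H is at the origin; HR is horizontal with |HR| = 35.7 and R on the +x side, so R = (35.700, 0.0000). A1 meets HR tangentially, so NR is at right angles to HR, so N = R + (0, 4) = (35.700, 4.0000). On A1, R sits at bearing -90° from N; a 125° counterclockwise sweep puts L at bearing 35°, so L = N + 4.0·(cos 35°, sin 35°) = (38.977, 6.2943). Tangency of A1 to LB means the radius NL is perpendicular to LB, so LB runs along (−sin 35°, cos 35°); with |LB| = 29.2, B = (22.228, 30.214). Then |HB| = |B − H| = 37.509.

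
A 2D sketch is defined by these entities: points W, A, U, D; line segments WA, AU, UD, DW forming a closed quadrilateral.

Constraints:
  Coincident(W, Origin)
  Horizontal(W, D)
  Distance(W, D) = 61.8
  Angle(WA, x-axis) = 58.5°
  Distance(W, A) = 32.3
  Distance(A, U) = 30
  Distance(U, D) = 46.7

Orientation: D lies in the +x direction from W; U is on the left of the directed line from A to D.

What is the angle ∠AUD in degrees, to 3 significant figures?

83.8°

W is at the origin; W and D share the same y with |WD| = 61.8 and D in +x, so D = (61.8, 0). WA runs at 58.5° with |WA| = 32.3, so A = (16.9, 27.5). U is determined by |AU| = 30.0 and |UD| = 46.7 together: it lies at the intersection of circle(A, 30.0) and circle(D, 46.7). With |AD| = 52.7, the foot of the radical line on AD is 14.2 from A and the perpendicular offset is √(30.0² − 14.2²) = 26.4. Taking the left-of-AD solution: U = (42.8, 42.7).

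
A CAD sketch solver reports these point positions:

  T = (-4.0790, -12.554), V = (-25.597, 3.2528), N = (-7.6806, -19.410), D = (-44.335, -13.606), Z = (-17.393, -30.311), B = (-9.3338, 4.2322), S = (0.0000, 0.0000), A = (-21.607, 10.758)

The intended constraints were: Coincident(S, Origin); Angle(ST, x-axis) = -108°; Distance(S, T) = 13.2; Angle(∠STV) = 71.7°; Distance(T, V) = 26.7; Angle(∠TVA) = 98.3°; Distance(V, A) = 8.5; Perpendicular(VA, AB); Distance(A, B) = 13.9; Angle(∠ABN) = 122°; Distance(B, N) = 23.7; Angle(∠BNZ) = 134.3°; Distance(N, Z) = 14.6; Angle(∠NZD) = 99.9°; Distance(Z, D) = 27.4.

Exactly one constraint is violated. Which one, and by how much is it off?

Distance(Z, D) = 27.4 — off by 4.30.

S = (0.00, 0.00) ✓; ST at -108.0° ✓; |ST| = 13.20 ✓; ∠STV = 71.70° ✓; |TV| = 26.70 ✓; ∠TVA = 98.30° ✓; |VA| = 8.500 ✓; ∠(VA, AB) = 90.00° ✓; |AB| = 13.90 ✓; ∠ABN = 122.0° ✓; |BN| = 23.70 ✓; ∠BNZ = 134.3° ✓; |NZ| = 14.60 ✓; ∠NZD = 99.90° ✓; |ZD| = 31.70 ✗.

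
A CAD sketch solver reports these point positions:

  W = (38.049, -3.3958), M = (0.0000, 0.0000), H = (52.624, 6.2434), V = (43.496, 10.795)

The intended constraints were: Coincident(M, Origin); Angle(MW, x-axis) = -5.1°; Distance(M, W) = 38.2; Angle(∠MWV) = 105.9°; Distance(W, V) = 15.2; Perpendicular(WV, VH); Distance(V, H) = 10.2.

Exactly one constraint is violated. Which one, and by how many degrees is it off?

Perpendicular(WV, VH) — off by 5.50°.

M = (0.00, 0.00) ✓; MW at -5.100° ✓; |MW| = 38.20 ✓; ∠MWV = 105.9° ✓; |WV| = 15.20 ✓; ∠(WV, VH) = 95.50° ✗; |VH| = 10.20 ✓.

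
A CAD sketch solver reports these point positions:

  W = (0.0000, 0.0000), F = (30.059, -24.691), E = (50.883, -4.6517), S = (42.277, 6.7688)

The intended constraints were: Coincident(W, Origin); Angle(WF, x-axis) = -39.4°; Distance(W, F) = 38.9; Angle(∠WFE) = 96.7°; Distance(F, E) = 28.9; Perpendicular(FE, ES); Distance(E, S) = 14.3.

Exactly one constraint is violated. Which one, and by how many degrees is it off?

Perpendicular(FE, ES) — off by 6.90°.

W = (0.00, 0.00) ✓; WF at -39.40° ✓; |WF| = 38.90 ✓; ∠WFE = 96.70° ✓; |FE| = 28.90 ✓; ∠(FE, ES) = 83.10° ✗; |ES| = 14.30 ✓.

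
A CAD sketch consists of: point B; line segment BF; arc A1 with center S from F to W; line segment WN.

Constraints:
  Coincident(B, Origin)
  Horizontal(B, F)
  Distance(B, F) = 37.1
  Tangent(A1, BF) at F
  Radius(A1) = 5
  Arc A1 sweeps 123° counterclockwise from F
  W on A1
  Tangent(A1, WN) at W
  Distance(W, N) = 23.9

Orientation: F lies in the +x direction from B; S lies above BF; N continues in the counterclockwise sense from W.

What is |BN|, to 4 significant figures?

39.63

On A1, F sits at bearing -90° from S; a 123° counterclockwise sweep puts W at bearing 33°, so W = S + 5.0·(cos 33°, sin 33°) = (41.29, 7.723). Tangency of A1 to WN means the radius SW is perpendicular to WN, so WN runs along (−sin 33°, cos 33°); with |WN| = 23.9, N = (28.28, 27.77). Then |BN| = |N − B| = 39.63.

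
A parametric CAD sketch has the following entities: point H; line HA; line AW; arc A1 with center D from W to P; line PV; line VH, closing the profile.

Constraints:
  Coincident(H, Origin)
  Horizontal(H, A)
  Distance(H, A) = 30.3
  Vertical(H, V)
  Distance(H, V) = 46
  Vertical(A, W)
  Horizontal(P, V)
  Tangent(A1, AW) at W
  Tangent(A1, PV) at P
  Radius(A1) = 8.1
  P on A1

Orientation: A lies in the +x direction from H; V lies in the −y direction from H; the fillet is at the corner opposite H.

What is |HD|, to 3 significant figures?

43.9

H is at the origin; HA is horizontal with |HA| = 30.3 and A on the +x side, so A = (30.3, 0.00). HV is vertical with |HV| = 46.0 and V on the −y side, so V = (0.00, -46.0). The virtual corner opposite H is at (30.3, -46.0). The tangent condition forces DW to be normal to AW and A1 meets PV tangentially, so DP is at right angles to PV, with radius 8.1, so the center D sits 8.1 in from both sides at D = (22.2, -37.9). Then |HD| = |D − H| = 43.9.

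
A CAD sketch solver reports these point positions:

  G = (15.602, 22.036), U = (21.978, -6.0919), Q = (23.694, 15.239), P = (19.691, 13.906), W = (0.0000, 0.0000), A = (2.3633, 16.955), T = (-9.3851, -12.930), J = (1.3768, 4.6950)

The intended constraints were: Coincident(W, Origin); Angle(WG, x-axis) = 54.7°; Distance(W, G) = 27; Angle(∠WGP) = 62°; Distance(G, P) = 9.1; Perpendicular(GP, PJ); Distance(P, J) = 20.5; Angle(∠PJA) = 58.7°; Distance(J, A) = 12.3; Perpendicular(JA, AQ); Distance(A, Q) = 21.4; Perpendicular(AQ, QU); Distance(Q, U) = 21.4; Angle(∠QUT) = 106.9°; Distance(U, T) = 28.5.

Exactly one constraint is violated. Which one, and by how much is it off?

Distance(U, T) = 28.5 — off by 3.60.

W = (0.00, 0.00) ✓; WG at 54.70° ✓; |WG| = 27.00 ✓; ∠WGP = 62.00° ✓; |GP| = 9.100 ✓; ∠(GP, PJ) = 90.00° ✓; |PJ| = 20.50 ✓; ∠PJA = 58.70° ✓; |JA| = 12.30 ✓; ∠(JA, AQ) = 90.00° ✓; |AQ| = 21.40 ✓; ∠(AQ, QU) = 90.00° ✓; |QU| = 21.40 ✓; ∠QUT = 106.9° ✓; |UT| = 32.10 ✗.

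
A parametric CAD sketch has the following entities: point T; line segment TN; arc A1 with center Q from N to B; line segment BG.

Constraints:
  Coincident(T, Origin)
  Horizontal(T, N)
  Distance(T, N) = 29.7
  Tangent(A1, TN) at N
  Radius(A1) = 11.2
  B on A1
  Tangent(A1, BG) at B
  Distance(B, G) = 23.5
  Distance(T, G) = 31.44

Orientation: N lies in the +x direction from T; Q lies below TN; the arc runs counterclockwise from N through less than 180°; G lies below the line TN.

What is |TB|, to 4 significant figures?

20.54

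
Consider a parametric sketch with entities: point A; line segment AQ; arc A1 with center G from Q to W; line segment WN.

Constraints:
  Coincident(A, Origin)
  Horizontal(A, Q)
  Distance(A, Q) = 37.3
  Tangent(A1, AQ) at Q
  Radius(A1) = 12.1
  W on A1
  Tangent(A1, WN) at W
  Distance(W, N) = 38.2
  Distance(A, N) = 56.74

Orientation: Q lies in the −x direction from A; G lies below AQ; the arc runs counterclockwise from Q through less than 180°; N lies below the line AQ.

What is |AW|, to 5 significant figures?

50.946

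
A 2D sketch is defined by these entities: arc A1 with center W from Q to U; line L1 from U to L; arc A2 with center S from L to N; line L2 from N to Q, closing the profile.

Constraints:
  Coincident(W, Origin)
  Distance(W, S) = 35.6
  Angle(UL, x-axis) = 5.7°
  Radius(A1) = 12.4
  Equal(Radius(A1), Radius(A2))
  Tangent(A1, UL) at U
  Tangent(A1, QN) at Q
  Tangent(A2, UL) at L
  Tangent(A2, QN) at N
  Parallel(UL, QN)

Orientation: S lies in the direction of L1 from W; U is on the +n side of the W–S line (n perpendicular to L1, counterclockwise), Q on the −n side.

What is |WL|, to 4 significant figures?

37.70

Tangency of A1 to both parallel lines with radius 12.4 puts U and Q at W ± 12.4·n: U = (-1.232, 12.34), Q = (1.232, -12.34). Equal radii place L and N the same way about S: L = S + 12.4·n = (34.19, 15.87), N = S − 12.4·n = (36.66, -8.803). Then |WL| = |L − W| = 37.70.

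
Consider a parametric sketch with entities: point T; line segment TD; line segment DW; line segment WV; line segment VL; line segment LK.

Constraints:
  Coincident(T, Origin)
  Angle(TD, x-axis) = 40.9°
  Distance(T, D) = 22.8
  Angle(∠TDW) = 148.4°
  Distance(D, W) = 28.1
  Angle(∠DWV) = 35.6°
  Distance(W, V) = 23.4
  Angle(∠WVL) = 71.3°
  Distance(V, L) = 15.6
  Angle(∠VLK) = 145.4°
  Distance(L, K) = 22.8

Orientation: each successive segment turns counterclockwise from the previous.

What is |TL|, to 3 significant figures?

27.4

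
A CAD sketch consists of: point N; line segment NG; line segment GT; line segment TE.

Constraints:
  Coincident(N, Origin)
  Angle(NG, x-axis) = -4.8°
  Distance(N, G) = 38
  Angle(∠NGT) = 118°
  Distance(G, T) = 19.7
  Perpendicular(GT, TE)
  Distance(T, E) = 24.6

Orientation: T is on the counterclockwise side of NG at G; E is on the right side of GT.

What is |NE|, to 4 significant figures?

69.22

N is at the origin; NG runs at -4.8° with length 38.0, so G = 38.0·(cos -4.8°, sin -4.8°) = (37.87, -3.180). ∠NGT = 118.0°, so GT runs at -4.8° + (180° − 118.0°) = 57.20° from the x-axis; with |GT| = 19.7, T = G + 19.7·(cos 57.20°, sin 57.20°) = (48.54, 13.38). GT ⟂ TE; with |TE| = 24.6 on the right of GT, E = T + 24.6·(0.8406, -0.5417) = (69.22, 0.05338). Then |NE| = |E − N| = 69.22.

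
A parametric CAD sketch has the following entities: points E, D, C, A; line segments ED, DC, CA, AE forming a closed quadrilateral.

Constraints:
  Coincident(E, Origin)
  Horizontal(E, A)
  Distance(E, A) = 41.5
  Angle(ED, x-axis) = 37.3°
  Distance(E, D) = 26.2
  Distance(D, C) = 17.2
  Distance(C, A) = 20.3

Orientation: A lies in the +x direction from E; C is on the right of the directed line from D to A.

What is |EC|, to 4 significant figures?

21.28

E is at the origin; EA is horizontal with |EA| = 41.5 and A in +x, so A = (41.5, 0). ED runs at 37.3° with |ED| = 26.2, so D = (20.84, 15.88). C is determined by |DC| = 17.2 and |CA| = 20.3 together: it lies at the intersection of circle(D, 17.2) and circle(A, 20.3). With |DA| = 26.05, the foot of the radical line on DA is 10.80 from D and the perpendicular offset is √(17.2² − 10.80²) = 13.39. Taking the right-of-DA solution: C = (21.24, -1.318).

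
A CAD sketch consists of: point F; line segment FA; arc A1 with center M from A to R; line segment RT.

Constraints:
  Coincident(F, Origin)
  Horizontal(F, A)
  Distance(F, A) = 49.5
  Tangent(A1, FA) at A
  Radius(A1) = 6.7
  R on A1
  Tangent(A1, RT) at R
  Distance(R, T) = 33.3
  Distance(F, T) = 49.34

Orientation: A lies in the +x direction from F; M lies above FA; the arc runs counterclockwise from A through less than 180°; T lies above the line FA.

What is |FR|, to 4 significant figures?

55.73

Checks: ∠(MA, AF) = 90.00° ✓; |MA| = 6.700 ✓; |MR| = 6.700 ✓; ∠(MR, RT) = 90.00° ✓; |RT| = 33.30 ✓; |FT| = 49.34 ✓.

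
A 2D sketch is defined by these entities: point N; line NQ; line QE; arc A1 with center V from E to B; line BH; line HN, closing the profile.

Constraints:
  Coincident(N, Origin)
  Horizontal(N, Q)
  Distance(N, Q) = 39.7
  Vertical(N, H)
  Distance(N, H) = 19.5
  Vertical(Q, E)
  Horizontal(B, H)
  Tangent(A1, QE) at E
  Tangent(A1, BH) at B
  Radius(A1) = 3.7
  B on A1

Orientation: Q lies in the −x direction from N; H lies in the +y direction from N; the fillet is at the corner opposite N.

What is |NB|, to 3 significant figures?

40.9

N is at the origin; N and Q share the same y with |NQ| = 39.7 and Q on the −x side, so Q = (-39.7, 0.00). N and H share the same x with |NH| = 19.5 and H on the +y side, so H = (0.00, 19.5). The virtual corner opposite N is at (-39.7, 19.5). The tangent condition forces VE to be normal to QE and since A1 is tangent to BH there, VB ⟂ BH, with radius 3.7, so the center V sits 3.7 in from both sides at V = (-36.0, 15.8). That places the tangent points at E = (-39.7, 15.8) on QE and B = (-36.0, 19.5) on BH. Then |NB| = |B − N| = 40.9.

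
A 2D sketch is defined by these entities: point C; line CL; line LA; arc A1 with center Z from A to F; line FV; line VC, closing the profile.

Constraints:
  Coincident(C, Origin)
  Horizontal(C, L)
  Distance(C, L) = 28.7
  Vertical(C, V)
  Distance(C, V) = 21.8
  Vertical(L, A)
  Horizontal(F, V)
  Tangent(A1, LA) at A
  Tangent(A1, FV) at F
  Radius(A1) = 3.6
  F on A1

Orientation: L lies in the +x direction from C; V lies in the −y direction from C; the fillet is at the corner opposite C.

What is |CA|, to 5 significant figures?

33.984

C is at the origin; CL is horizontal with |CL| = 28.7 and L on the +x side, so L = (28.700, 0.0000). C and V share the same x with |CV| = 21.8 and V on the −y side, so V = (0.0000, -21.800). The virtual corner opposite C is at (28.700, -21.800). Since A1 is tangent to LA there, ZA ⟂ LA and since A1 is tangent to FV there, ZF ⟂ FV, with radius 3.6, so the center Z sits 3.6 in from both sides at Z = (25.100, -18.200). That places the tangent points at A = (28.700, -18.200) on LA and F = (25.100, -21.800) on FV. Then |CA| = |A − C| = 33.984.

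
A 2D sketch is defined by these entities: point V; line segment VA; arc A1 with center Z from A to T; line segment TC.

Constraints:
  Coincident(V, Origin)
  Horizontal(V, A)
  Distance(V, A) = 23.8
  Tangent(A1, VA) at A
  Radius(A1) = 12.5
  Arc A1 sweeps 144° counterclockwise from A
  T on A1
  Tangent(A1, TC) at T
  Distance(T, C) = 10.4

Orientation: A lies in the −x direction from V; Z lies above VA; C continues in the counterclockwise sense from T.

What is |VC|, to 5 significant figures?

37.993

On A1, A sits at bearing -90° from Z; a 144° counterclockwise sweep puts T at bearing 54°, so T = Z + 12.5·(cos 54°, sin 54°) = (-16.453, 22.613). Since A1 is tangent to TC there, ZT ⟂ TC, so TC runs along (−sin 54°, cos 54°); with |TC| = 10.4, C = (-24.866, 28.726). Then |VC| = |C − V| = 37.993.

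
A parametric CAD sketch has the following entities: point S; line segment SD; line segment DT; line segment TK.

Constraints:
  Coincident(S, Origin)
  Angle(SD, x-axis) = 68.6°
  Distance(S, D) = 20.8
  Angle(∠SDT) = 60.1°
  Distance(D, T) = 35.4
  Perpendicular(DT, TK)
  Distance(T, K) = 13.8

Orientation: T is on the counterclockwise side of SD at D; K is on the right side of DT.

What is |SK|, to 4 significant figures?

40.49

S is at the origin; SD runs at 68.6° with length 20.8, so D = 20.8·(cos 68.6°, sin 68.6°) = (7.589, 19.37). ∠SDT = 60.1°, so DT runs at 68.6° + (180° − 60.1°) = 188.5° from the x-axis; with |DT| = 35.4, T = D + 35.4·(cos 188.5°, sin 188.5°) = (-27.42, 14.13). DT ⟂ TK; with |TK| = 13.8 on the right of DT, K = T + 13.8·(-0.1478, 0.9890) = (-29.46, 27.78). Then |SK| = |K − S| = 40.49.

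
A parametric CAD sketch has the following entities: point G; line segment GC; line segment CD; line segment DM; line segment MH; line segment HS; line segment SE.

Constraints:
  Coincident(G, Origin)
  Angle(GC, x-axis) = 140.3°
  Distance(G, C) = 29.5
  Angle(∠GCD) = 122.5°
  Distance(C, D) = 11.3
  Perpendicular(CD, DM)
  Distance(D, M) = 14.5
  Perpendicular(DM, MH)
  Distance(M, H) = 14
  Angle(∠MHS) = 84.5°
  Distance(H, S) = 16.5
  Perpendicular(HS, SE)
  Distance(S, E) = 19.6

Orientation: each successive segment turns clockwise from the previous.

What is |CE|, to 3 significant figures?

18.4

G is at the origin; GC runs at 140.3° with length 29.5, so C = (-22.7, 18.8). ∠GCD = 122.5° gives CD at 82.8° from the x-axis; with |CD| = 11.3, D = (-21.3, 30.1). CD ⟂ DM, so DM runs at -7.20°; with |DM| = 14.5, M = (-6.90, 28.2). DM ⟂ MH, so MH runs at -97.2°; with |MH| = 14.0, H = (-8.65, 14.3). ∠MHS = 84.5° gives HS at 167° from the x-axis; with |HS| = 16.5, S = (-24.7, 18.0). HS ⟂ SE, so SE runs at 77.3°; with |SE| = 19.6, E = (-20.4, 37.1). Then |CE| = |E − C| = 18.4.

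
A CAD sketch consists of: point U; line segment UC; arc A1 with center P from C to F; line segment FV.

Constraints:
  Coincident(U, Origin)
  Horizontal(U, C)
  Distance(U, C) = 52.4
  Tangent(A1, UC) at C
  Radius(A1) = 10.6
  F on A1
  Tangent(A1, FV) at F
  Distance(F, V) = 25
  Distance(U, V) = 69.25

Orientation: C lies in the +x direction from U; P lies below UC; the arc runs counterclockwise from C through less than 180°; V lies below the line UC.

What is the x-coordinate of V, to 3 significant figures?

58.5

Checks: |PF| = 10.60 ✓; ∠(PF, FV) = 90.00° ✓; |FV| = 25.00 ✓; |UV| = 69.25 ✓.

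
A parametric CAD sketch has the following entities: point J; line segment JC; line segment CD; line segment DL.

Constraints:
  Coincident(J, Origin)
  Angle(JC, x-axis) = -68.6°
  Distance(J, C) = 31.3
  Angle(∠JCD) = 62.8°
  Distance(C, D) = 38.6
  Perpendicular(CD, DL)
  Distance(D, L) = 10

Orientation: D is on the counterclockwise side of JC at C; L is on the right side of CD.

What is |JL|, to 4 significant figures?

44.97

J is at the origin; JC runs at -68.6° with length 31.3, so C = 31.3·(cos -68.6°, sin -68.6°) = (11.42, -29.14). ∠JCD = 62.8°, so CD runs at -68.6° + (180° − 62.8°) = 48.60° from the x-axis; with |CD| = 38.6, D = C + 38.6·(cos 48.60°, sin 48.60°) = (36.95, -0.1878). CD ⟂ DL; with |DL| = 10.0 on the right of CD, L = D + 10.0·(0.7501, -0.6613) = (44.45, -6.801). Then |JL| = |L − J| = 44.97.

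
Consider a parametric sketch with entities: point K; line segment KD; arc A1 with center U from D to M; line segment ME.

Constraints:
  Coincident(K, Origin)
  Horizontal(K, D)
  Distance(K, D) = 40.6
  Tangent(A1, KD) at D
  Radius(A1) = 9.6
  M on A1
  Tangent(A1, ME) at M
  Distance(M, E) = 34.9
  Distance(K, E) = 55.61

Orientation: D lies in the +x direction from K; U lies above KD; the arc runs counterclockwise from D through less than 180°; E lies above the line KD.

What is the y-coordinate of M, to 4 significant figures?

14.09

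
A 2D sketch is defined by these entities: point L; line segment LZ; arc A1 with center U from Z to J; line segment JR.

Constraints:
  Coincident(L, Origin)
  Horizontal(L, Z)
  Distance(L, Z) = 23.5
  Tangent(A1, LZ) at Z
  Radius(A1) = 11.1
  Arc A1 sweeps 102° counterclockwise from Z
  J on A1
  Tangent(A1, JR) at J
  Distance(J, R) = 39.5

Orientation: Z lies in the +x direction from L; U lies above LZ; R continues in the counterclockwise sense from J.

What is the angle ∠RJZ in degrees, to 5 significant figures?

129.00°

L is at the origin; L and Z share the same y with |LZ| = 23.5 and Z on the +x side, so Z = (23.500, 0.0000). A1 meets LZ tangentially, so UZ is at right angles to LZ, so U = Z + (0, 11.1) = (23.500, 11.100). On A1, Z sits at bearing -90° from U; a 102° counterclockwise sweep puts J at bearing 12°, so J = U + 11.1·(cos 12°, sin 12°) = (34.357, 13.408). The tangent condition forces UJ to be normal to JR, so JR runs along (−sin 12°, cos 12°); with |JR| = 39.5, R = (26.145, 52.045). Then cos ∠RJZ = JR·JZ / (|JR||JZ|), giving 129.00°.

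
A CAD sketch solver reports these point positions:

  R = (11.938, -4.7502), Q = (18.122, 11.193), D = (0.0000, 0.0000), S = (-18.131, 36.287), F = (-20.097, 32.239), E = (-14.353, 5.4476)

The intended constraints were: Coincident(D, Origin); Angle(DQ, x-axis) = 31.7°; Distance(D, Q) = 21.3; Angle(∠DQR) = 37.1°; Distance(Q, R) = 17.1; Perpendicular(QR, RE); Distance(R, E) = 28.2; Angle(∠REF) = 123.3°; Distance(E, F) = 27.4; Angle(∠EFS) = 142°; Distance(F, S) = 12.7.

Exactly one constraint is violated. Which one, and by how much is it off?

Distance(F, S) = 12.7 — off by 8.20.

D = (0.00, 0.00) ✓; DQ at 31.70° ✓; |DQ| = 21.30 ✓; ∠DQR = 37.10° ✓; |QR| = 17.10 ✓; ∠(QR, RE) = 90.00° ✓; |RE| = 28.20 ✓; ∠REF = 123.3° ✓; |EF| = 27.40 ✓; ∠EFS = 142.0° ✓; |FS| = 4.500 ✗.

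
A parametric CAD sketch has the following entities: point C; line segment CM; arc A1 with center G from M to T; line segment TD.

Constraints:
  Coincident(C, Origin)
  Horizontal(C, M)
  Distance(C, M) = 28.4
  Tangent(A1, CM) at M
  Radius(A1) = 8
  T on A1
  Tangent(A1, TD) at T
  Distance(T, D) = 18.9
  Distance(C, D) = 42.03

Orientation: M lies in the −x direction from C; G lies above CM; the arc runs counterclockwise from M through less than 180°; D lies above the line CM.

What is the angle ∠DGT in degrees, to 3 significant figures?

67.1°

Checks: |CM| = 28.40 ✓; ∠(GM, MC) = 90.00° ✓; |GT| = 8.000 ✓; ∠(GT, TD) = 90.00° ✓; |TD| = 18.90 ✓; |CD| = 42.03 ✓.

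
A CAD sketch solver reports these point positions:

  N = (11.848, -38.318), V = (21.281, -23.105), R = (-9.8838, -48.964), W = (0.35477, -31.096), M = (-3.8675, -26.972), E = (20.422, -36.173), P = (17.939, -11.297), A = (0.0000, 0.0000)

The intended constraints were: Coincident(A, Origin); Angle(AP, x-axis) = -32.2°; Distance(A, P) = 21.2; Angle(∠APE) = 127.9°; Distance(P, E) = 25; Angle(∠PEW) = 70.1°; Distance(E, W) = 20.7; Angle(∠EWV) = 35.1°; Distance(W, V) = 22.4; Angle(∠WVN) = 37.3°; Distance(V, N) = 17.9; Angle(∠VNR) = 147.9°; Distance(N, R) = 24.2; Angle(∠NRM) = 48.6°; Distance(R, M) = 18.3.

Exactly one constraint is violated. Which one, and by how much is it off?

Distance(R, M) = 18.3 — off by 4.50.

A = (0.00, 0.00) ✓; AP at -32.20° ✓; |AP| = 21.20 ✓; ∠APE = 127.9° ✓; |PE| = 25.00 ✓; ∠PEW = 70.10° ✓; |EW| = 20.70 ✓; ∠EWV = 35.10° ✓; |WV| = 22.40 ✓; ∠WVN = 37.30° ✓; |VN| = 17.90 ✓; ∠VNR = 147.9° ✓; |NR| = 24.20 ✓; ∠NRM = 48.60° ✓; |RM| = 22.80 ✗.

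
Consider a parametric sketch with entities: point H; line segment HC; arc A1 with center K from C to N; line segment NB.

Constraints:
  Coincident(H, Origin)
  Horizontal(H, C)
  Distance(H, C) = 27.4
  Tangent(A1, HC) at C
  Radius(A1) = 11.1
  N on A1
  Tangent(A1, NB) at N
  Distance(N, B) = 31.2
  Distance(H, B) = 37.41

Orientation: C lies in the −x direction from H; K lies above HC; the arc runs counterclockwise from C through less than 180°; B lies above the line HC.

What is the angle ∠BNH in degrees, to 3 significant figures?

94.2°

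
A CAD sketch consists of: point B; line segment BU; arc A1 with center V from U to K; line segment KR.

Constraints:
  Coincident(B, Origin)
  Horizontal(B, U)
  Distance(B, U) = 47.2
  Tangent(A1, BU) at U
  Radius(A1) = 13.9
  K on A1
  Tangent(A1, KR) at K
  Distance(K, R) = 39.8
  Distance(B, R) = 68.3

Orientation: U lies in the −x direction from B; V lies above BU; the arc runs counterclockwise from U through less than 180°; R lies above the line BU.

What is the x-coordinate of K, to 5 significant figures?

-33.483

Checks: |VU| = 13.90 ✓; |VK| = 13.90 ✓; ∠(VK, KR) = 90.00° ✓; |KR| = 39.80 ✓; |BR| = 68.30 ✓.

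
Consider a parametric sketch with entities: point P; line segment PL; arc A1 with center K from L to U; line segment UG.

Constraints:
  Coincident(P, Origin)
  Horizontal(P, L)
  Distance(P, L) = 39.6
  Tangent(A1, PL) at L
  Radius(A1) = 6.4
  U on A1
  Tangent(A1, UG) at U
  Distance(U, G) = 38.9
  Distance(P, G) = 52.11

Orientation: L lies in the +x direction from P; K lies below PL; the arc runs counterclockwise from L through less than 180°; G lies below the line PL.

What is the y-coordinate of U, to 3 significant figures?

-5.51

P is at the origin; P and L share the same y with |PL| = 39.6 and L on the +x side, so L = (39.6, 0.00). Tangency of A1 to PL means the radius KL is perpendicular to PL, so K = L + (0, -6.4) = (39.6, -6.40). Since KU ⟂ UG (tangency), |KG| = √(6.4² + 38.9²) = 39.4 regardless of where U sits on A1. So G lies on both circle(P, 52.11) and circle(K, 39.4); the below-PL intersection is G = (27.9, -44.0). U is the foot of the tangent from G: U = (33.3, -5.51).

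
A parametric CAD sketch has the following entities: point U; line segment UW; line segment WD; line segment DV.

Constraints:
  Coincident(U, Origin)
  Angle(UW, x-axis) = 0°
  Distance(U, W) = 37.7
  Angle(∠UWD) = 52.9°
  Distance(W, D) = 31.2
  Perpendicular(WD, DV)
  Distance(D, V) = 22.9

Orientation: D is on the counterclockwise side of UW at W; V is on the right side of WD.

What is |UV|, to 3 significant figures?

53.6

U is at the origin; UW runs at 0.0° with length 37.7, so W = 37.7·(cos 0.0°, sin 0.0°) = (37.7, 0.00). ∠UWD = 52.9°, so WD runs at 0.0° + (180° − 52.9°) = 127° from the x-axis; with |WD| = 31.2, D = W + 31.2·(cos 127°, sin 127°) = (18.9, 24.9). WD is perpendicular to DV; with |DV| = 22.9 on the right of WD, V = D + 22.9·(0.798, 0.603) = (37.1, 38.7). Then |UV| = |V − U| = 53.6.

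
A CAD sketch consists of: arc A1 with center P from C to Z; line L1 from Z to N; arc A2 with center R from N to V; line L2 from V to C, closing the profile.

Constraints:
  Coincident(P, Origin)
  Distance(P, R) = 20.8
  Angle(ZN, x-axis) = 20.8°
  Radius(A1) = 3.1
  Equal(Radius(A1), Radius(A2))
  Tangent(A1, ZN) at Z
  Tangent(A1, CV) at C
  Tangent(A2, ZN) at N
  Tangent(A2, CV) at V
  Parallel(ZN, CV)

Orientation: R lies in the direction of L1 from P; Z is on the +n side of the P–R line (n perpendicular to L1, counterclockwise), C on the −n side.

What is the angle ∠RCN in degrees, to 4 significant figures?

8.121°

Tangency of A1 to both parallel lines with radius 3.1 puts Z and C at P ± 3.1·n: Z = (-1.101, 2.898), C = (1.101, -2.898). Equal radii place N and V the same way about R: N = R + 3.1·n = (18.34, 10.28), V = R − 3.1·n = (20.55, 4.488). Then cos ∠RCN = CR·CN / (|CR||CN|), giving 8.121°.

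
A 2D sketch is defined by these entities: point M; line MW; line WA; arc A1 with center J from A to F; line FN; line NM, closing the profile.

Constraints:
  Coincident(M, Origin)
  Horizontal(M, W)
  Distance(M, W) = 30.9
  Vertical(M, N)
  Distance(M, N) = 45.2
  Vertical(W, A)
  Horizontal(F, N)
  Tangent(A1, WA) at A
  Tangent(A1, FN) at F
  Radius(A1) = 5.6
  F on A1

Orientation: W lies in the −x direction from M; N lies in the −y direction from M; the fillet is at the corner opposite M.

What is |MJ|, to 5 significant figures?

46.992

M and N share the same x with |MN| = 45.2 and N on the −y side, so N = (0.0000, -45.200). The virtual corner opposite M is at (-30.900, -45.200). Since A1 is tangent to WA there, JA ⟂ WA and tangency of A1 to FN means the radius JF is perpendicular to FN, with radius 5.6, so the center J sits 5.6 in from both sides at J = (-25.300, -39.600). Then |MJ| = |J − M| = 46.992.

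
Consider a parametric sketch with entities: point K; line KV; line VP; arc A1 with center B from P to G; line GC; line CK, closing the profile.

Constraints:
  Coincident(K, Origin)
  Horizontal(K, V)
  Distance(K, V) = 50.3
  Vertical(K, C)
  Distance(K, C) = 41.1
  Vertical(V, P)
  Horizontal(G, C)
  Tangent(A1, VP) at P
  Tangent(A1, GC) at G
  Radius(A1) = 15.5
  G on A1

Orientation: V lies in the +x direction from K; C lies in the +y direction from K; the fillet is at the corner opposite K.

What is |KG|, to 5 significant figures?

53.854

K is at the origin; K and V share the same y with |KV| = 50.3 and V on the +x side, so V = (50.300, 0.0000). K and C share the same x with |KC| = 41.1 and C on the +y side, so C = (0.0000, 41.100). The virtual corner opposite K is at (50.300, 41.100). A1 meets VP tangentially, so BP is at right angles to VP and A1 meets GC tangentially, so BG is at right angles to GC, with radius 15.5, so the center B sits 15.5 in from both sides at B = (34.800, 25.600). That places the tangent points at P = (50.300, 25.600) on VP and G = (34.800, 41.100) on GC. Then |KG| = |G − K| = 53.854.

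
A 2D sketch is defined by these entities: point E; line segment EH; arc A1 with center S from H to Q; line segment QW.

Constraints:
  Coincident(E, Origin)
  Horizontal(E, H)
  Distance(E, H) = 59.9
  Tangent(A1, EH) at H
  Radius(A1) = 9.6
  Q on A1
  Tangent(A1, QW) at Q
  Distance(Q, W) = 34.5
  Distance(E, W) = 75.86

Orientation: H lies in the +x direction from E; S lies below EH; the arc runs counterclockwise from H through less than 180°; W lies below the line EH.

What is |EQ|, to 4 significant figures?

52.21

Checks: |SQ| = 9.600 ✓; ∠(SQ, QW) = 90.00° ✓; |QW| = 34.50 ✓; |EW| = 75.86 ✓.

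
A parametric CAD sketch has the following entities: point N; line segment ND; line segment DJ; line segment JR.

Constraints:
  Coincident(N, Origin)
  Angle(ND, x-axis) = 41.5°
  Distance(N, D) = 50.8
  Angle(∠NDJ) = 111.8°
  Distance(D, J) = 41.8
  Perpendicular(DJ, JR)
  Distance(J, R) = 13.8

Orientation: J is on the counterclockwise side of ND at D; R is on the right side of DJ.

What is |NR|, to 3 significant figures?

86.0

N is at the origin; ND runs at 41.5° with length 50.8, so D = 50.8·(cos 41.5°, sin 41.5°) = (38.0, 33.7). ∠NDJ = 111.8°, so DJ runs at 41.5° + (180° − 111.8°) = 110° from the x-axis; with |DJ| = 41.8, J = D + 41.8·(cos 110°, sin 110°) = (24.0, 73.0). DJ ⟂ JR; with |JR| = 13.8 on the right of DJ, R = J + 13.8·(0.941, 0.337) = (36.9, 77.7). Then |NR| = |R − N| = 86.0.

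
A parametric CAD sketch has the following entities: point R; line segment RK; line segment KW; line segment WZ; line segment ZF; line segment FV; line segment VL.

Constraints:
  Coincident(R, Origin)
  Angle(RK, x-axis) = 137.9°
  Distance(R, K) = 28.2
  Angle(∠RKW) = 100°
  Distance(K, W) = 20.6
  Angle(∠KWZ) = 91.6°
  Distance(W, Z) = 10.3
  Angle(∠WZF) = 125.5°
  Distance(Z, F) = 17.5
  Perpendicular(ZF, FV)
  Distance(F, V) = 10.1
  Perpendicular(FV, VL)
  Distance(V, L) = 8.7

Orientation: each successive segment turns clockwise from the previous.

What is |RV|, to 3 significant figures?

16.0

R is at the origin; RK runs at 137.9° with length 28.2, so K = (-20.9, 18.9). ∠RKW = 100.0° gives KW at 57.9° from the x-axis; with |KW| = 20.6, W = (-9.98, 36.4). ∠KWZ = 91.6° gives WZ at -30.5° from the x-axis; with |WZ| = 10.3, Z = (-1.10, 31.1). ∠WZF = 125.5° gives ZF at -85.0° from the x-axis; with |ZF| = 17.5, F = (0.423, 13.7). The perpendicularity gives FV at right angles to ZF, so FV runs at -175°; with |FV| = 10.1, V = (-9.64, 12.8). Then |RV| = |V − R| = 16.0.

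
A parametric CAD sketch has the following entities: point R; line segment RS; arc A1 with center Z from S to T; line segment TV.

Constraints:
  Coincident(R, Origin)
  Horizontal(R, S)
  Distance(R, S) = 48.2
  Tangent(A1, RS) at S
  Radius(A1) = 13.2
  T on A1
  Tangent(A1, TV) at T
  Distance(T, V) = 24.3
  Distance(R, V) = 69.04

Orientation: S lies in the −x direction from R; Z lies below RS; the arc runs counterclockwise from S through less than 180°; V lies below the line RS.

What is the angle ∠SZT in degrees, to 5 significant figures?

100.85°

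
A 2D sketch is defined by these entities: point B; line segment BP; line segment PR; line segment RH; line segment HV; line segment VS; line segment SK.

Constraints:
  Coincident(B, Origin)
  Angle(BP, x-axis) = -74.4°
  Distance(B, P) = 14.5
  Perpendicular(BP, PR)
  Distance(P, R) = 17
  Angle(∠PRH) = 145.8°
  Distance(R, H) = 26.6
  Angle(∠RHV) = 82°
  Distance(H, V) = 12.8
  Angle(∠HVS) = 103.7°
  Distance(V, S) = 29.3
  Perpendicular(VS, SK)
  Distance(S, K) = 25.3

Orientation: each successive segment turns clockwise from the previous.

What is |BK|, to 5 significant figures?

31.152

B is at the origin; BP runs at -74.4° with length 14.5, so P = (3.8993, -13.966). The perpendicularity gives PR at right angles to BP, so PR runs at -164.40°; with |PR| = 17.0, R = (-12.474, -18.537). ∠PRH = 145.8° gives RH at 161.40° from the x-axis; with |RH| = 26.6, H = (-37.685, -10.053). ∠RHV = 82.0° gives HV at 63.400° from the x-axis; with |HV| = 12.8, V = (-31.954, 1.3920). ∠HVS = 103.7° gives VS at -12.900° from the x-axis; with |VS| = 29.3, S = (-3.3932, -5.1492). The perpendicularity gives SK at right angles to VS, so SK runs at -102.90°; with |SK| = 25.3, K = (-9.0415, -29.811). Then |BK| = |K − B| = 31.152.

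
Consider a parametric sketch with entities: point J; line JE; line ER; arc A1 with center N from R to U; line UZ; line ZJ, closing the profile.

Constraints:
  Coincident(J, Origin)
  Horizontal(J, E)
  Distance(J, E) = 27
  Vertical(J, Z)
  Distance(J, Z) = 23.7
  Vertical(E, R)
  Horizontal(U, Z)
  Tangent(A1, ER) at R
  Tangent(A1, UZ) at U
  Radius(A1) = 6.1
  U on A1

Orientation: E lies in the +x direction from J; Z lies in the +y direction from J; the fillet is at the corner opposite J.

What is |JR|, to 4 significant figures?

32.23

J is at the origin; J and E share the same y with |JE| = 27.0 and E on the +x side, so E = (27.00, 0.000). J and Z share the same x with |JZ| = 23.7 and Z on the +y side, so Z = (0.000, 23.70). The virtual corner opposite J is at (27.00, 23.70). Since A1 is tangent to ER there, NR ⟂ ER and the tangent condition forces NU to be normal to UZ, with radius 6.1, so the center N sits 6.1 in from both sides at N = (20.90, 17.60). That places the tangent points at R = (27.00, 17.60) on ER and U = (20.90, 23.70) on UZ. Then |JR| = |R − J| = 32.23.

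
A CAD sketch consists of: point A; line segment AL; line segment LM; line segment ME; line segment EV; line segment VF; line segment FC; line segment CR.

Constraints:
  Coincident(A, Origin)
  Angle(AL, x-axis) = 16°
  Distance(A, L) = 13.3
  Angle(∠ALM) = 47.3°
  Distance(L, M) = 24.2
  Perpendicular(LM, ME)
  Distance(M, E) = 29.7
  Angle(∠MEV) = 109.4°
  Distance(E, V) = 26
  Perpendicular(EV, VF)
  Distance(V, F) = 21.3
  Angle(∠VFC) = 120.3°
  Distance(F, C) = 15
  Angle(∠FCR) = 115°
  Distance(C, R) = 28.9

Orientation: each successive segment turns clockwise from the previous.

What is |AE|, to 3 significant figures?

25.0

A is at the origin; AL runs at 16.0° with length 13.3, so L = (12.8, 3.67). ∠ALM = 47.3° gives LM at -117° from the x-axis; with |LM| = 24.2, M = (1.91, -18.0). LM ⟂ ME, so ME runs at 153°; with |ME| = 29.7, E = (-24.6, -4.61). Then |AE| = |E − A| = 25.0.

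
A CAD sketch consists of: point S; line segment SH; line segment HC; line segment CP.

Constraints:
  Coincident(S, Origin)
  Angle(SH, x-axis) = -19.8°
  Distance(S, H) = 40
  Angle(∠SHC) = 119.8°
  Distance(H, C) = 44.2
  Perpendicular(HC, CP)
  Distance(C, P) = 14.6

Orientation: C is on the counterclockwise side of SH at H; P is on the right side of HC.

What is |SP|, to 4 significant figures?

80.86

S is at the origin; SH runs at -19.8° with length 40.0, so H = 40.0·(cos -19.8°, sin -19.8°) = (37.64, -13.55). ∠SHC = 119.8°, so HC runs at -19.8° + (180° − 119.8°) = 40.40° from the x-axis; with |HC| = 44.2, C = H + 44.2·(cos 40.40°, sin 40.40°) = (71.30, 15.10). HC is perpendicular to CP; with |CP| = 14.6 on the right of HC, P = C + 14.6·(0.6481, -0.7615) = (80.76, 3.979). Then |SP| = |P − S| = 80.86.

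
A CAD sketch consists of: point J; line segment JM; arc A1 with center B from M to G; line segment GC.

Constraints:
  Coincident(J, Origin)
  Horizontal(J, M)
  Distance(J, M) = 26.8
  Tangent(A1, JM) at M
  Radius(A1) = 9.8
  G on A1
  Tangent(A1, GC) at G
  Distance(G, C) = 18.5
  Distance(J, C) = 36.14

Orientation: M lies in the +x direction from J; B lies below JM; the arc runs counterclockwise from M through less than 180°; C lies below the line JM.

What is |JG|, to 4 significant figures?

20.70

Checks: J = (0.00, 0.00) ✓; |BG| = 9.800 ✓; ∠(BG, GC) = 90.00° ✓; |GC| = 18.50 ✓; |JC| = 36.14 ✓.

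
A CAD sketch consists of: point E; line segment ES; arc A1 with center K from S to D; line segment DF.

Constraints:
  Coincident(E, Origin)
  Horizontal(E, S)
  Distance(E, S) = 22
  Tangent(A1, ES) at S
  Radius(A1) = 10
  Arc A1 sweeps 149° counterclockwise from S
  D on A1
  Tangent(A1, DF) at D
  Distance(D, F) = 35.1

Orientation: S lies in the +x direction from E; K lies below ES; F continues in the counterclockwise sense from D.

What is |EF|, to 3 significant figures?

59.5

On A1, S sits at bearing 90° from K; a 149° counterclockwise sweep puts D at bearing 239°, so D = K + 10.0·(cos 239°, sin 239°) = (16.8, -18.6). A1 meets DF tangentially, so KD is at right angles to DF, so DF runs along (−sin 239°, cos 239°); with |DF| = 35.1, F = (46.9, -36.6). Then |EF| = |F − E| = 59.5.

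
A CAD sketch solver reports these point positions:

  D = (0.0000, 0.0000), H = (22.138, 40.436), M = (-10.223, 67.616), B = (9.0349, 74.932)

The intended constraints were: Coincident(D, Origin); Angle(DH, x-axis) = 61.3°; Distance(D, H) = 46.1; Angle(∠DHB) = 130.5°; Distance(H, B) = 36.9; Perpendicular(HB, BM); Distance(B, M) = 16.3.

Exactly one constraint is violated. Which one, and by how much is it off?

Distance(B, M) = 16.3 — off by 4.30.

D = (0.00, 0.00) ✓; DH at 61.30° ✓; |DH| = 46.10 ✓; ∠DHB = 130.5° ✓; |HB| = 36.90 ✓; ∠(HB, BM) = 90.00° ✓; |BM| = 20.60 ✗.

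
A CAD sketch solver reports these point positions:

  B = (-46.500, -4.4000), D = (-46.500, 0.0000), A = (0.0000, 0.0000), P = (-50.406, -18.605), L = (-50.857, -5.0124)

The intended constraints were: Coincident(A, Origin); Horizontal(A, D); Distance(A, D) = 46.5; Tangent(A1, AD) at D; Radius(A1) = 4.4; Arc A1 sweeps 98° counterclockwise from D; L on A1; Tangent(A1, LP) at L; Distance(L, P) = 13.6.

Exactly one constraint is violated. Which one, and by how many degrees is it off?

Tangent(A1, LP) at L — off by 6.10°.

A = (0.00, 0.00) ✓; A.y = 0.00, D.y = 0.00 ✓; |AD| = 46.50 ✓; ∠(BD, DA) = 90.00° ✓; |BD| = 4.400 ✓; bearing(B→L) − bearing(B→D) = 98.00° ✓; |BL| = 4.400 ✓; ∠(BL, LP) = 96.10° ✗; |LP| = 13.60 ✓.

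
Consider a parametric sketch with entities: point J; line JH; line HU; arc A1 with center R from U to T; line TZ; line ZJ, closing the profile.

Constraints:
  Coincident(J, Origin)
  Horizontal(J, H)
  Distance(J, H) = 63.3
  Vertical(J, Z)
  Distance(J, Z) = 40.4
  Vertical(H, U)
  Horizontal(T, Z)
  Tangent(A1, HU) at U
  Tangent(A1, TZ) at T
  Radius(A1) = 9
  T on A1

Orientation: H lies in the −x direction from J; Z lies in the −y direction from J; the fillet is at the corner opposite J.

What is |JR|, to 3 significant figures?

62.7

J is at the origin; JH is horizontal with |JH| = 63.3 and H on the −x side, so H = (-63.3, 0.00). J and Z share the same x with |JZ| = 40.4 and Z on the −y side, so Z = (0.00, -40.4). The virtual corner opposite J is at (-63.3, -40.4). Tangency of A1 to HU means the radius RU is perpendicular to HU and the tangent condition forces RT to be normal to TZ, with radius 9.0, so the center R sits 9.0 in from both sides at R = (-54.3, -31.4). Then |JR| = |R − J| = 62.7.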